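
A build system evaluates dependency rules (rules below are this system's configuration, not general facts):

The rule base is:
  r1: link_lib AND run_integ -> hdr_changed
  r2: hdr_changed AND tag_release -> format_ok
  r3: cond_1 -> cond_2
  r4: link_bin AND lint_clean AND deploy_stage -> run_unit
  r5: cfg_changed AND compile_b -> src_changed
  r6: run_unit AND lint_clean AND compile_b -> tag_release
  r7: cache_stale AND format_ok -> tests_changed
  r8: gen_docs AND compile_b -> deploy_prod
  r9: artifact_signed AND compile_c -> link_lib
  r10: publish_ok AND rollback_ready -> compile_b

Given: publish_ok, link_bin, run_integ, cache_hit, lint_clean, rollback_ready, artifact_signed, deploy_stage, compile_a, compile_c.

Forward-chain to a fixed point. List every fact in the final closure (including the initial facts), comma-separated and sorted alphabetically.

[1] r4 [link_bin AND lint_clean AND deploy_stage -> run_unit]; r9 [artifact_signed AND compile_c -> link_lib]; r10 [publish_ok AND rollback_ready -> compile_b]. ⇒ new: run_unit, link_lib, compile_b.
[2] r1 [link_lib AND run_integ -> hdr_changed]; r6 [run_unit AND lint_clean AND compile_b -> tag_release]. ⇒ new: hdr_changed, tag_release.
[3] r2 [hdr_changed AND tag_release -> format_ok]. ⇒ new: format_ok.

artifact_signed, cache_hit, compile_a, compile_b, compile_c, deploy_stage, format_ok, hdr_changed, link_bin, link_lib, lint_clean, publish_ok, rollback_ready, run_integ, run_unit, tag_release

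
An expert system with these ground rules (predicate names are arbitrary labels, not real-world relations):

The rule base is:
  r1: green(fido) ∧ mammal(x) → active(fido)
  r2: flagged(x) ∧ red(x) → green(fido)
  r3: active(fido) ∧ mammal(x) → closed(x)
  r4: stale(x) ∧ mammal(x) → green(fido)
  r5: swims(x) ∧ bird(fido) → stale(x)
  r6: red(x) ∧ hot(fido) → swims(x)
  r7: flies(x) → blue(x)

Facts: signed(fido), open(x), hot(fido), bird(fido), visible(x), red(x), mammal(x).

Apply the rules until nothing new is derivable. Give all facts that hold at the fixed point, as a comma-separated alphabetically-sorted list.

active(fido), bird(fido), closed(x), green(fido), hot(fido), mammal(x), open(x), red(x), signed(fido), stale(x), swims(x), visible(x)

[1] r6 [red(x) ∧ hot(fido) → swims(x)]. ⇒ new: swims(x).
[2] r5 [swims(x) ∧ bird(fido) → stale(x)]. ⇒ new: stale(x).
[3] r4 [stale(x) ∧ mammal(x) → green(fido)]. ⇒ new: green(fido).
[4] r1 [green(fido) ∧ mammal(x) → active(fido)]. ⇒ new: active(fido).
[5] r3 [active(fido) ∧ mammal(x) → closed(x)]. ⇒ new: closed(x).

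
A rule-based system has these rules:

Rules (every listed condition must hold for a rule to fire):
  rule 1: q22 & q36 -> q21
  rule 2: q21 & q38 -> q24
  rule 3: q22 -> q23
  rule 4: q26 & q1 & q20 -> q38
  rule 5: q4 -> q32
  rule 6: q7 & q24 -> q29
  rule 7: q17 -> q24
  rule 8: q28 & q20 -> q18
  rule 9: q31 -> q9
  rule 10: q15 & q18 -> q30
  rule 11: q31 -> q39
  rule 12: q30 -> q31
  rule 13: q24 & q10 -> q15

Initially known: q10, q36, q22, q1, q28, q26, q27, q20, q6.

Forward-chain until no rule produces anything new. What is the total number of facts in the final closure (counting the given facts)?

19

Round 1: rule 1 [q22 & q36 -> q21]; rule 3 [q22 -> q23]; rule 4 [q26 & q1 & q20 -> q38]; rule 8 [q28 & q20 -> q18]. Adds q21, q23, q38, q18.
Round 2: rule 2 [q21 & q38 -> q24]. Adds q24.
Round 3: rule 13 [q24 & q10 -> q15]. Adds q15.
Round 4: rule 10 [q15 & q18 -> q30]. Adds q30.
Round 5: rule 12 [q30 -> q31]. Adds q31.
Round 6: rule 9 [q31 -> q9]; rule 11 [q31 -> q39]. Adds q9, q39.
Closure: {q1, q10, q15, q18, q20, q21, q22, q23, q24, q26, q27, q28, q30, q31, q36, q38, q39, q6, q9} — 19 facts.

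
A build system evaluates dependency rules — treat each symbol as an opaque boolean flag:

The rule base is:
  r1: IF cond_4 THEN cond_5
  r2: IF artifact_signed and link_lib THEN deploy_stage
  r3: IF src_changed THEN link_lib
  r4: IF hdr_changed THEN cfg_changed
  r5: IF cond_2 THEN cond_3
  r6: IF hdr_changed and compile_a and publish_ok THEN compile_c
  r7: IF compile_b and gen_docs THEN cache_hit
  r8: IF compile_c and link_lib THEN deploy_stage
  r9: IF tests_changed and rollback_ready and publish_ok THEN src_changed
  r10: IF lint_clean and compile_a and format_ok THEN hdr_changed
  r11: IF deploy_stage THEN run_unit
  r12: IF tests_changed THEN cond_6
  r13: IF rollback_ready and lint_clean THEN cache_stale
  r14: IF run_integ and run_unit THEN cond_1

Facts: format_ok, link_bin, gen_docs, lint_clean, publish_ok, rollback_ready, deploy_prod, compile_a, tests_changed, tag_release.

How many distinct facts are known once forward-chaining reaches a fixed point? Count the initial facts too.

Round 1: r9 [IF tests_changed and rollback_ready and publish_ok THEN src_changed]; r10 [IF lint_clean and compile_a and format_ok THEN hdr_changed]; r12 [IF tests_changed THEN cond_6]; r13 [IF rollback_ready and lint_clean THEN cache_stale]. New: src_changed, hdr_changed, cond_6, cache_stale.
Round 2: r3 [IF src_changed THEN link_lib]; r4 [IF hdr_changed THEN cfg_changed]; r6 [IF hdr_changed and compile_a and publish_ok THEN compile_c]. New: link_lib, cfg_changed, compile_c.
Round 3: r8 [IF compile_c and link_lib THEN deploy_stage]. New: deploy_stage.
Round 4: r11 [IF deploy_stage THEN run_unit]. New: run_unit.
Closure: {cache_stale, cfg_changed, compile_a, compile_c, cond_6, deploy_prod, deploy_stage, format_ok, gen_docs, hdr_changed, link_bin, link_lib, lint_clean, publish_ok, rollback_ready, run_unit, src_changed, tag_release, tests_changed} — 19 facts.

19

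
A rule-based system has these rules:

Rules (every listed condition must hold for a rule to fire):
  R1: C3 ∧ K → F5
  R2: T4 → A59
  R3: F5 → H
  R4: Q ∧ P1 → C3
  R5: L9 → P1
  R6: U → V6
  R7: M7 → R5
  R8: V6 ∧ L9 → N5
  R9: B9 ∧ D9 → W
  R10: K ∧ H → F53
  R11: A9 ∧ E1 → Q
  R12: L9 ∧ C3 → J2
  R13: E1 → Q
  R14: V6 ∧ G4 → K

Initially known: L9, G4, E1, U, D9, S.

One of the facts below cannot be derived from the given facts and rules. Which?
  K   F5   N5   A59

[1] R5 [L9 → P1]; R6 [U → V6]; R13 [E1 → Q]. ⇒ new: P1, V6, Q.
[2] R4 [Q ∧ P1 → C3]; R8 [V6 ∧ L9 → N5]; R14 [V6 ∧ G4 → K]. ⇒ new: C3, N5, K.
[3] R1 [C3 ∧ K → F5]; R12 [L9 ∧ C3 → J2]. ⇒ new: F5, J2.
[4] R3 [F5 → H]. ⇒ new: H.
[5] R10 [K ∧ H → F53]. ⇒ new: F53.
Derived: N5 (round 2), K (round 2), F5 (round 3). A59 never appears in any round.

A59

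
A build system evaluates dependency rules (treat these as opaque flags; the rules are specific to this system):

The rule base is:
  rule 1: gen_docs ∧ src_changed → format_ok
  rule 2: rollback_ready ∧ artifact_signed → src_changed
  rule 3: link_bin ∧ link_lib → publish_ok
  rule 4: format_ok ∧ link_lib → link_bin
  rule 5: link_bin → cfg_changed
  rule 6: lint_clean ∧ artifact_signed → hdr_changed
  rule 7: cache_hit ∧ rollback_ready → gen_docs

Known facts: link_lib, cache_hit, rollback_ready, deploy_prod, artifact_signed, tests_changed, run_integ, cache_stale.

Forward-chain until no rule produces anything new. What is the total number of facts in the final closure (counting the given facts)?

14

[1] rule 2 [rollback_ready ∧ artifact_signed → src_changed]; rule 7 [cache_hit ∧ rollback_ready → gen_docs]. ⇒ new: src_changed, gen_docs.
[2] rule 1 [gen_docs ∧ src_changed → format_ok]. ⇒ new: format_ok.
[3] rule 4 [format_ok ∧ link_lib → link_bin]. ⇒ new: link_bin.
[4] rule 3 [link_bin ∧ link_lib → publish_ok]; rule 5 [link_bin → cfg_changed]. ⇒ new: publish_ok, cfg_changed.
Closure: {artifact_signed, cache_hit, cache_stale, cfg_changed, deploy_prod, format_ok, gen_docs, link_bin, link_lib, publish_ok, rollback_ready, run_integ, src_changed, tests_changed} — 14 facts.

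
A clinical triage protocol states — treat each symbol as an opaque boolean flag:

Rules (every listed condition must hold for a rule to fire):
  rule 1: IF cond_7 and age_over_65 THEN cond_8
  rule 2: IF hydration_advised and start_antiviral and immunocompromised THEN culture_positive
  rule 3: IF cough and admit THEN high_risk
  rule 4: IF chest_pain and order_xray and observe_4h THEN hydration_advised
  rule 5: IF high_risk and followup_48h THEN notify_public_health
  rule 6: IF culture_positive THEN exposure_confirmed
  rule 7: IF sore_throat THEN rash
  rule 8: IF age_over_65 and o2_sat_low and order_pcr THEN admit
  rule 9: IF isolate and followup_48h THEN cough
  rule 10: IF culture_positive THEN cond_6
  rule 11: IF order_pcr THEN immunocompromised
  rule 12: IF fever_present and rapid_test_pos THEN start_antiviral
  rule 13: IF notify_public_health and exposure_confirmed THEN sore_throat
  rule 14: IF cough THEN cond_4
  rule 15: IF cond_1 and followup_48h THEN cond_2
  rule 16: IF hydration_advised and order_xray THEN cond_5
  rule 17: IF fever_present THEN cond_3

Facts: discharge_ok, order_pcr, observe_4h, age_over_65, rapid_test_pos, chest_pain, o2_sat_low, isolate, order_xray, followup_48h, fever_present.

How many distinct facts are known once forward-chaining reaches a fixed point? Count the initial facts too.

[1] rule 4 [IF chest_pain and order_xray and observe_4h THEN hydration_advised]; rule 8 [IF age_over_65 and o2_sat_low and order_pcr THEN admit]; rule 9 [IF isolate and followup_48h THEN cough]; rule 11 [IF order_pcr THEN immunocompromised]; rule 12 [IF fever_present and rapid_test_pos THEN start_antiviral]; rule 17 [IF fever_present THEN cond_3]. ⇒ new: hydration_advised, admit, cough, immunocompromised, start_antiviral, cond_3.
[2] rule 2 [IF hydration_advised and start_antiviral and immunocompromised THEN culture_positive]; rule 3 [IF cough and admit THEN high_risk]; rule 14 [IF cough THEN cond_4]; rule 16 [IF hydration_advised and order_xray THEN cond_5]. ⇒ new: culture_positive, high_risk, cond_4, cond_5.
[3] rule 5 [IF high_risk and followup_48h THEN notify_public_health]; rule 6 [IF culture_positive THEN exposure_confirmed]; rule 10 [IF culture_positive THEN cond_6]. ⇒ new: notify_public_health, exposure_confirmed, cond_6.
[4] rule 13 [IF notify_public_health and exposure_confirmed THEN sore_throat]. ⇒ new: sore_throat.
[5] rule 7 [IF sore_throat THEN rash]. ⇒ new: rash.
Closure: {admit, age_over_65, chest_pain, cond_3, cond_4, cond_5, cond_6, cough, culture_positive, discharge_ok, exposure_confirmed, fever_present, followup_48h, high_risk, hydration_advised, immunocompromised, isolate, notify_public_health, o2_sat_low, observe_4h, order_pcr, order_xray, rapid_test_pos, rash, sore_throat, start_antiviral} — 26 facts.

26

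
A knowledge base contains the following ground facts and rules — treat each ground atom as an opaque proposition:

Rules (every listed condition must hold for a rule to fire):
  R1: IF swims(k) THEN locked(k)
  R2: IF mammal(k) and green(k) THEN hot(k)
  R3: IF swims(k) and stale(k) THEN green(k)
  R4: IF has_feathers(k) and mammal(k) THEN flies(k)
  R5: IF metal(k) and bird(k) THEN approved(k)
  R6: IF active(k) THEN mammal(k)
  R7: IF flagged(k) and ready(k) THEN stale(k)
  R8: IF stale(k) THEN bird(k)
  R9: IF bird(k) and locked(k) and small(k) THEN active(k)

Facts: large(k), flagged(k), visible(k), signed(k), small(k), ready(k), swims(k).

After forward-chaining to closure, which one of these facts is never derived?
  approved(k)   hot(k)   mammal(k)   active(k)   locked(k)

approved(k)

Round 1: R1 [IF swims(k) THEN locked(k)]; R7 [IF flagged(k) and ready(k) THEN stale(k)]. New: locked(k), stale(k).
Round 2: R3 [IF swims(k) and stale(k) THEN green(k)]; R8 [IF stale(k) THEN bird(k)]. New: green(k), bird(k).
Round 3: R9 [IF bird(k) and locked(k) and small(k) THEN active(k)]. New: active(k).
Round 4: R6 [IF active(k) THEN mammal(k)]. New: mammal(k).
Round 5: R2 [IF mammal(k) and green(k) THEN hot(k)]. New: hot(k).
Derived: active(k) (round 3), mammal(k) (round 4), hot(k) (round 5), locked(k) (round 1). approved(k) never appears in any round.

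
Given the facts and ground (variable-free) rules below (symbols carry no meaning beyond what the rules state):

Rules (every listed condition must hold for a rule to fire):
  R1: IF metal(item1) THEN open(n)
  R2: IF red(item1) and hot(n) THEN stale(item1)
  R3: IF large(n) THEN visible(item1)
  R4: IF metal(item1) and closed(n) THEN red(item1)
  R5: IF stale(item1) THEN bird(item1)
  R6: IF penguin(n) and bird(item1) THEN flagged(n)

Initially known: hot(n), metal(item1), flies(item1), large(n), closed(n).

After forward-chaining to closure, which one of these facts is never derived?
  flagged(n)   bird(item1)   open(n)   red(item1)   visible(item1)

Round 1 — R1, R3, R4, derive open(n), visible(item1), red(item1).
Round 2 — R2, derive stale(item1).
Round 3 — R5, derive bird(item1).
Derived: bird(item1) (round 3), open(n) (round 1), red(item1) (round 1), visible(item1) (round 1). flagged(n) never appears in any round.

flagged(n)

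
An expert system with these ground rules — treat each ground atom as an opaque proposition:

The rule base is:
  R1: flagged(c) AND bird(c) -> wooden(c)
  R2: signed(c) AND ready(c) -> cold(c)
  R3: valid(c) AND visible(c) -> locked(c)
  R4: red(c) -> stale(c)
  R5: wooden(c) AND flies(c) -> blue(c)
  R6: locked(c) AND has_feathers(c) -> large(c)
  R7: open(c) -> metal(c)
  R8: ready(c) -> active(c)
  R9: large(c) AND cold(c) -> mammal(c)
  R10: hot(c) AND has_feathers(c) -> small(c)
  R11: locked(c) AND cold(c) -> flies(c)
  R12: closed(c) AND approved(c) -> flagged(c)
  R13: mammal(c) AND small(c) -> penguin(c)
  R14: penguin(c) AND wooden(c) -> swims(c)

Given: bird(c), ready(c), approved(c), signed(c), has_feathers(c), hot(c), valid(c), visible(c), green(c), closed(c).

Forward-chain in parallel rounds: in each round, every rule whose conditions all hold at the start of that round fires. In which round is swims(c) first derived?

5

Round 1 fires R2, R3, R8, R10, R12, giving cold(c), locked(c), active(c), small(c), flagged(c).
Round 2 fires R1, R6, R11, giving wooden(c), large(c), flies(c).
Round 3 fires R5, R9, giving blue(c), mammal(c).
Round 4 fires R13, giving penguin(c).
Round 5 fires R14, giving swims(c).
swims(c) first appears in round 5.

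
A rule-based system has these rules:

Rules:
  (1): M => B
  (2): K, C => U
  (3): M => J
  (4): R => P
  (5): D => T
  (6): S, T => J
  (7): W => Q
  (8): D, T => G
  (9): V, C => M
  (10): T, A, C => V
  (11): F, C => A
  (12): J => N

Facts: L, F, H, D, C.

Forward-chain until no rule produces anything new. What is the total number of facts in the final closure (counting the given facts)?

13

Round 1: (5) [D => T]; (11) [F, C => A]. Adds T, A.
Round 2: (8) [D, T => G]; (10) [T, A, C => V]. Adds G, V.
Round 3: (9) [V, C => M]. Adds M.
Round 4: (1) [M => B]; (3) [M => J]. Adds B, J.
Round 5: (12) [J => N]. Adds N.
Closure: {A, B, C, D, F, G, H, J, L, M, N, T, V} — 13 facts.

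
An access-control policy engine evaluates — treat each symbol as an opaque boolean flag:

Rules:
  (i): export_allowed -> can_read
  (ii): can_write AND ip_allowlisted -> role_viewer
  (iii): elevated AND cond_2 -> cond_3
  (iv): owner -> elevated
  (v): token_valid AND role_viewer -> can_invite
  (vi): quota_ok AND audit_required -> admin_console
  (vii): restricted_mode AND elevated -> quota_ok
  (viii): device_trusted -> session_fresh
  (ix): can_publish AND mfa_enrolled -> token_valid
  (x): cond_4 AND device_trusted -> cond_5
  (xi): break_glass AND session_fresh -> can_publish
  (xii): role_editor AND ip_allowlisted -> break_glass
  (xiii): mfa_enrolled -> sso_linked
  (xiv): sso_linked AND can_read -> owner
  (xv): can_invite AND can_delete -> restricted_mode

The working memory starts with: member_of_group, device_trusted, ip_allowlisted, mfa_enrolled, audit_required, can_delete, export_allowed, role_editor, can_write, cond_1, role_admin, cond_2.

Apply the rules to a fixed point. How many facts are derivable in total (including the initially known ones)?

Round 1: (i) [export_allowed -> can_read]; (ii) [can_write AND ip_allowlisted -> role_viewer]; (viii) [device_trusted -> session_fresh]; (xii) [role_editor AND ip_allowlisted -> break_glass]; (xiii) [mfa_enrolled -> sso_linked]. Adds can_read, role_viewer, session_fresh, break_glass, sso_linked.
Round 2: (xi) [break_glass AND session_fresh -> can_publish]; (xiv) [sso_linked AND can_read -> owner]. Adds can_publish, owner.
Round 3: (iv) [owner -> elevated]; (ix) [can_publish AND mfa_enrolled -> token_valid]. Adds elevated, token_valid.
Round 4: (iii) [elevated AND cond_2 -> cond_3]; (v) [token_valid AND role_viewer -> can_invite]. Adds cond_3, can_invite.
Round 5: (xv) [can_invite AND can_delete -> restricted_mode]. Adds restricted_mode.
Round 6: (vii) [restricted_mode AND elevated -> quota_ok]. Adds quota_ok.
Round 7: (vi) [quota_ok AND audit_required -> admin_console]. Adds admin_console.
Closure: {admin_console, audit_required, break_glass, can_delete, can_invite, can_publish, can_read, can_write, cond_1, cond_2, cond_3, device_trusted, elevated, export_allowed, ip_allowlisted, member_of_group, mfa_enrolled, owner, quota_ok, restricted_mode, role_admin, role_editor, role_viewer, session_fresh, sso_linked, token_valid} — 26 facts.

26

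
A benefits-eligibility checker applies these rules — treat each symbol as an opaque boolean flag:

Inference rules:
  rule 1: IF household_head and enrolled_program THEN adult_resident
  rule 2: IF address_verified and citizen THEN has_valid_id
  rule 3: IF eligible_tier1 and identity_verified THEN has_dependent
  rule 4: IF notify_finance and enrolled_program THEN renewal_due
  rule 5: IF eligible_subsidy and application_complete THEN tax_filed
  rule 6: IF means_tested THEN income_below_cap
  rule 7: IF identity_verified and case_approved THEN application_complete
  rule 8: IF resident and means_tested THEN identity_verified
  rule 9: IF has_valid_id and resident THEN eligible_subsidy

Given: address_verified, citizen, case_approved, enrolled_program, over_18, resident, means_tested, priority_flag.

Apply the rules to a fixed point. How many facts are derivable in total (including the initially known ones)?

Round 1: rule 2 [IF address_verified and citizen THEN has_valid_id]; rule 6 [IF means_tested THEN income_below_cap]; rule 8 [IF resident and means_tested THEN identity_verified]. Adds has_valid_id, income_below_cap, identity_verified.
Round 2: rule 7 [IF identity_verified and case_approved THEN application_complete]; rule 9 [IF has_valid_id and resident THEN eligible_subsidy]. Adds application_complete, eligible_subsidy.
Round 3: rule 5 [IF eligible_subsidy and application_complete THEN tax_filed]. Adds tax_filed.
Closure: {address_verified, application_complete, case_approved, citizen, eligible_subsidy, enrolled_program, has_valid_id, identity_verified, income_below_cap, means_tested, over_18, priority_flag, resident, tax_filed} — 14 facts.

14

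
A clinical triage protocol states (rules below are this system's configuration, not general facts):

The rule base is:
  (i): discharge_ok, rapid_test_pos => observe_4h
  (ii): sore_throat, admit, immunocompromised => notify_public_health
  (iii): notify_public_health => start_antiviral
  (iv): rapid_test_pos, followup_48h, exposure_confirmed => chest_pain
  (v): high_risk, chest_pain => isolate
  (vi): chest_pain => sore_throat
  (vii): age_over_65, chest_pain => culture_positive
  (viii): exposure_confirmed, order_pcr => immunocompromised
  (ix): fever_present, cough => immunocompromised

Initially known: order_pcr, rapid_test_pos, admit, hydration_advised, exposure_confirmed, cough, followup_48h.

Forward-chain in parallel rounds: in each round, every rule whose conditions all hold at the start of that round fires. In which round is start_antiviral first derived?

4

Round 1: (iv) [rapid_test_pos, followup_48h, exposure_confirmed => chest_pain]; (viii) [exposure_confirmed, order_pcr => immunocompromised]. Adds chest_pain, immunocompromised.
Round 2: (vi) [chest_pain => sore_throat]. Adds sore_throat.
Round 3: (ii) [sore_throat, admit, immunocompromised => notify_public_health]. Adds notify_public_health.
Round 4: (iii) [notify_public_health => start_antiviral]. Adds start_antiviral.
start_antiviral first appears in round 4.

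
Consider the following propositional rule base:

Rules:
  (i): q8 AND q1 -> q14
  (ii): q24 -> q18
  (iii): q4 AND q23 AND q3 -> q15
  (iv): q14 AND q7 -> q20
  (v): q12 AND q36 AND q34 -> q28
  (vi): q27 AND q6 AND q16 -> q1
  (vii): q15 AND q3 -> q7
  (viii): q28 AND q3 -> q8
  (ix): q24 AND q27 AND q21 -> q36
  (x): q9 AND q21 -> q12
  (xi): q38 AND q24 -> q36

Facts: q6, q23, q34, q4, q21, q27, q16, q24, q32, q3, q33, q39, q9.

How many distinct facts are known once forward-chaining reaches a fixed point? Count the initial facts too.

23

Round 1 — (ii), (iii), (vi), (ix), (x), derive q18, q15, q1, q36, q12.
Round 2 — (v), (vii), derive q28, q7.
Round 3 — (viii), derive q8.
Round 4 — (i), derive q14.
Round 5 — (iv), derive q20.
Closure: {q1, q12, q14, q15, q16, q18, q20, q21, q23, q24, q27, q28, q3, q32, q33, q34, q36, q39, q4, q6, q7, q8, q9} — 23 facts.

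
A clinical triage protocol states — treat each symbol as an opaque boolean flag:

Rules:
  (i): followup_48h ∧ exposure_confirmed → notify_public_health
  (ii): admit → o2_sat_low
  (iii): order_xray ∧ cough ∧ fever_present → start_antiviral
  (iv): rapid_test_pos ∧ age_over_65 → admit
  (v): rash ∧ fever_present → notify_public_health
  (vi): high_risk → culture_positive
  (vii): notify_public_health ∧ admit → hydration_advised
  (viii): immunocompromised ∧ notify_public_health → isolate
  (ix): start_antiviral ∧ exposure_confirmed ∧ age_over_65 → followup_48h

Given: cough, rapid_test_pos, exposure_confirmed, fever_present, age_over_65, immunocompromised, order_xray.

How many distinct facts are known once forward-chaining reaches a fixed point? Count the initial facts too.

14

Round 1 — (iii), (iv), derive start_antiviral, admit.
Round 2 — (ii), (ix), derive o2_sat_low, followup_48h.
Round 3 — (i), derive notify_public_health.
Round 4 — (vii), (viii), derive hydration_advised, isolate.
Closure: {admit, age_over_65, cough, exposure_confirmed, fever_present, followup_48h, hydration_advised, immunocompromised, isolate, notify_public_health, o2_sat_low, order_xray, rapid_test_pos, start_antiviral} — 14 facts.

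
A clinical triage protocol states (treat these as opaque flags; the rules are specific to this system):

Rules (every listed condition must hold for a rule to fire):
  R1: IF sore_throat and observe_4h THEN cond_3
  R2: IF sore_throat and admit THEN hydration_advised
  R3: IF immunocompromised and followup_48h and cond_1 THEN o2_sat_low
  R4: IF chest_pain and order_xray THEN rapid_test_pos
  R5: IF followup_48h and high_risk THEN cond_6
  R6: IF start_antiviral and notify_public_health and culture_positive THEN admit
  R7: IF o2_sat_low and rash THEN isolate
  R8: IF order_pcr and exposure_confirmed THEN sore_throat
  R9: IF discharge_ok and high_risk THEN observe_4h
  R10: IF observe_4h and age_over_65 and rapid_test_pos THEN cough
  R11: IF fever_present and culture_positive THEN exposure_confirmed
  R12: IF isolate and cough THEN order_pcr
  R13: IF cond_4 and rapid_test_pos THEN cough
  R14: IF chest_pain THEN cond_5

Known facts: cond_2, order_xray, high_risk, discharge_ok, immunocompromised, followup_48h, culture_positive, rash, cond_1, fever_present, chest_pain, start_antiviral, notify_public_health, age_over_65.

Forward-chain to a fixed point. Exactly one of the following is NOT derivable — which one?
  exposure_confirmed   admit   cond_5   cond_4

Round 1 fires R3, R4, R5, R6, R9, R11, R14, giving o2_sat_low, rapid_test_pos, cond_6, admit, observe_4h, exposure_confirmed, cond_5.
Round 2 fires R7, R10, giving isolate, cough.
Round 3 fires R12, giving order_pcr.
Round 4 fires R8, giving sore_throat.
Round 5 fires R1, R2, giving cond_3, hydration_advised.
Derived: admit (round 1), cond_5 (round 1), exposure_confirmed (round 1). cond_4 never appears in any round.

cond_4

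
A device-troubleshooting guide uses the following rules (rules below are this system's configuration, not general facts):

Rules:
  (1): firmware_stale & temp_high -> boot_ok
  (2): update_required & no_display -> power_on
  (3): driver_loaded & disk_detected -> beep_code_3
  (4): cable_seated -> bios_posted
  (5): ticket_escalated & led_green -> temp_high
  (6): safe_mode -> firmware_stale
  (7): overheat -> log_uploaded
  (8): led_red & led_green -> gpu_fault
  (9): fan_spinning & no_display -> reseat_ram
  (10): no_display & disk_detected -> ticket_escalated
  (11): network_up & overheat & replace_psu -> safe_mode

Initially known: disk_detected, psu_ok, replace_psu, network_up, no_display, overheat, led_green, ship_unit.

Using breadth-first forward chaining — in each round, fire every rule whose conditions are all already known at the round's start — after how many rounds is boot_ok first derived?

3

Round 1 fires (7), (10), (11), giving log_uploaded, ticket_escalated, safe_mode.
Round 2 fires (5), (6), giving temp_high, firmware_stale.
Round 3 fires (1), giving boot_ok.
boot_ok first appears in round 3.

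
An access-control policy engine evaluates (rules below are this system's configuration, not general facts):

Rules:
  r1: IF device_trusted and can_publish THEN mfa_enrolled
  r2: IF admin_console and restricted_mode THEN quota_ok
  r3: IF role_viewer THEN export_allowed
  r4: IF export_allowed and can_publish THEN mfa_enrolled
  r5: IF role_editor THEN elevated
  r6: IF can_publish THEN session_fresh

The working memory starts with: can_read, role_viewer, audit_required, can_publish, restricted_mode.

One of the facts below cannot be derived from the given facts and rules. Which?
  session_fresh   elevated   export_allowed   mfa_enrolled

elevated

Round 1 fires r3, r6, giving export_allowed, session_fresh.
Round 2 fires r4, giving mfa_enrolled.
Derived: mfa_enrolled (round 2), export_allowed (round 1), session_fresh (round 1). elevated never appears in any round.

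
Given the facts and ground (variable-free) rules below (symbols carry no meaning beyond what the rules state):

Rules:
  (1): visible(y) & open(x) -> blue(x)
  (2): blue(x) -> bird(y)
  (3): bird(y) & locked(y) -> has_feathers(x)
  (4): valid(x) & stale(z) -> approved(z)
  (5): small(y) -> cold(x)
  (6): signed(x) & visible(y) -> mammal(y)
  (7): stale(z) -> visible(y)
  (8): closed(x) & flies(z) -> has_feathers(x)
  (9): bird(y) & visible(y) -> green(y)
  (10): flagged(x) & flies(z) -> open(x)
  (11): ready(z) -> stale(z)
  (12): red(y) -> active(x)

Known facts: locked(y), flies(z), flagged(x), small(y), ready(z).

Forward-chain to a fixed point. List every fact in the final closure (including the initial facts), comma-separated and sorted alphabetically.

bird(y), blue(x), cold(x), flagged(x), flies(z), green(y), has_feathers(x), locked(y), open(x), ready(z), small(y), stale(z), visible(y)

[1] (5) [small(y) -> cold(x)]; (10) [flagged(x) & flies(z) -> open(x)]; (11) [ready(z) -> stale(z)]. ⇒ new: cold(x), open(x), stale(z).
[2] (7) [stale(z) -> visible(y)]. ⇒ new: visible(y).
[3] (1) [visible(y) & open(x) -> blue(x)]. ⇒ new: blue(x).
[4] (2) [blue(x) -> bird(y)]. ⇒ new: bird(y).
[5] (3) [bird(y) & locked(y) -> has_feathers(x)]; (9) [bird(y) & visible(y) -> green(y)]. ⇒ new: has_feathers(x), green(y).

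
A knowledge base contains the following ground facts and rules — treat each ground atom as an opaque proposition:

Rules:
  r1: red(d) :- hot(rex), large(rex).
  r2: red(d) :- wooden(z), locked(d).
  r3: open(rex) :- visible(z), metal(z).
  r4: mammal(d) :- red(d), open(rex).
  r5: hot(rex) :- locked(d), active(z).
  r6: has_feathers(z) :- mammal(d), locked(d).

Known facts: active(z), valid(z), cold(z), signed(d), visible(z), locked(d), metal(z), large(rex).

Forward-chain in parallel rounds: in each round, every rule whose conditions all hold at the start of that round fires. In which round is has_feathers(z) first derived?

4

Round 1: r3 [open(rex) :- visible(z), metal(z).]; r5 [hot(rex) :- locked(d), active(z).]. Adds open(rex), hot(rex).
Round 2: r1 [red(d) :- hot(rex), large(rex).]. Adds red(d).
Round 3: r4 [mammal(d) :- red(d), open(rex).]. Adds mammal(d).
Round 4: r6 [has_feathers(z) :- mammal(d), locked(d).]. Adds has_feathers(z).
has_feathers(z) first appears in round 4.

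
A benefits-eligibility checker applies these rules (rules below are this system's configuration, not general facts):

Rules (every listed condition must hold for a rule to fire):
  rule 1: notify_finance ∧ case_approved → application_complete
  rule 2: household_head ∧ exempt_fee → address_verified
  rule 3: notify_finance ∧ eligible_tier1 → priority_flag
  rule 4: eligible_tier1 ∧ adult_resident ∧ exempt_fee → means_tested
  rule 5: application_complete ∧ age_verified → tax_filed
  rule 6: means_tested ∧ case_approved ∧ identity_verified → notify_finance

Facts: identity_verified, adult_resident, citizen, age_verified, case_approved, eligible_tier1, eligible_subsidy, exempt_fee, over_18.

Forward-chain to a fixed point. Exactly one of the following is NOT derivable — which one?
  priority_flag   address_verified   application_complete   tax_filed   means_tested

address_verified

Round 1 fires rule 4, giving means_tested.
Round 2 fires rule 6, giving notify_finance.
Round 3 fires rule 1, rule 3, giving application_complete, priority_flag.
Round 4 fires rule 5, giving tax_filed.
Derived: priority_flag (round 3), means_tested (round 1), tax_filed (round 4), application_complete (round 3). address_verified never appears in any round.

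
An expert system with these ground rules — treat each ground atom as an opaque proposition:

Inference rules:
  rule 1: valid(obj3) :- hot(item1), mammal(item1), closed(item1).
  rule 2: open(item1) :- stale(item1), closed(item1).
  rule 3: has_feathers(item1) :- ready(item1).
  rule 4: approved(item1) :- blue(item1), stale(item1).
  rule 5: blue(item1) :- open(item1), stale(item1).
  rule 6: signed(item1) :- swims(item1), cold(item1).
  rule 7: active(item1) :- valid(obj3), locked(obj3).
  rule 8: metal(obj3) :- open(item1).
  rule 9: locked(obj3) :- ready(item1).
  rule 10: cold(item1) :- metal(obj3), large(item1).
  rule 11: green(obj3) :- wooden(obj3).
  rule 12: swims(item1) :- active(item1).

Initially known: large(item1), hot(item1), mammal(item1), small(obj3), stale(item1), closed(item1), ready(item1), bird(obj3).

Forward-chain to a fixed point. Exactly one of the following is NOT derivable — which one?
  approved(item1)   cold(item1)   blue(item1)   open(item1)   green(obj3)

Round 1: rule 1 [valid(obj3) :- hot(item1), mammal(item1), closed(item1).]; rule 2 [open(item1) :- stale(item1), closed(item1).]; rule 3 [has_feathers(item1) :- ready(item1).]; rule 9 [locked(obj3) :- ready(item1).]. New: valid(obj3), open(item1), has_feathers(item1), locked(obj3).
Round 2: rule 5 [blue(item1) :- open(item1), stale(item1).]; rule 7 [active(item1) :- valid(obj3), locked(obj3).]; rule 8 [metal(obj3) :- open(item1).]. New: blue(item1), active(item1), metal(obj3).
Round 3: rule 4 [approved(item1) :- blue(item1), stale(item1).]; rule 10 [cold(item1) :- metal(obj3), large(item1).]; rule 12 [swims(item1) :- active(item1).]. New: approved(item1), cold(item1), swims(item1).
Round 4: rule 6 [signed(item1) :- swims(item1), cold(item1).]. New: signed(item1).
Derived: approved(item1) (round 3), blue(item1) (round 2), cold(item1) (round 3), open(item1) (round 1). green(obj3) never appears in any round.

green(obj3)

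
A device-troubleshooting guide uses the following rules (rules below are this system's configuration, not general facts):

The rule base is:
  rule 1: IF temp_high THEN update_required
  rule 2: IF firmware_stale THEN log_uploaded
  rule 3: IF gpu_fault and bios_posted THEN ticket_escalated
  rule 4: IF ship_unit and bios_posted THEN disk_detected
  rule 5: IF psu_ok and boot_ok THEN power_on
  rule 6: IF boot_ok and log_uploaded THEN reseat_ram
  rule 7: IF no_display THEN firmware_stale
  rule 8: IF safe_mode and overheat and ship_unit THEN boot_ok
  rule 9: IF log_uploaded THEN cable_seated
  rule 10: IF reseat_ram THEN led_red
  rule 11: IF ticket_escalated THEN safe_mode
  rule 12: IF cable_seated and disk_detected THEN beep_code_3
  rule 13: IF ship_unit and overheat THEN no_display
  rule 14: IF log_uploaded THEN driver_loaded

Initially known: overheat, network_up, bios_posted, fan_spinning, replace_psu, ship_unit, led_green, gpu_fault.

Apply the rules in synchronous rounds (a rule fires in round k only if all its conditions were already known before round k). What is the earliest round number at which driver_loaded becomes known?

Round 1 — rule 3, rule 4, rule 13, derive ticket_escalated, disk_detected, no_display.
Round 2 — rule 7, rule 11, derive firmware_stale, safe_mode.
Round 3 — rule 2, rule 8, derive log_uploaded, boot_ok.
Round 4 — rule 6, rule 9, rule 14, derive reseat_ram, cable_seated, driver_loaded.
driver_loaded first appears in round 4.

4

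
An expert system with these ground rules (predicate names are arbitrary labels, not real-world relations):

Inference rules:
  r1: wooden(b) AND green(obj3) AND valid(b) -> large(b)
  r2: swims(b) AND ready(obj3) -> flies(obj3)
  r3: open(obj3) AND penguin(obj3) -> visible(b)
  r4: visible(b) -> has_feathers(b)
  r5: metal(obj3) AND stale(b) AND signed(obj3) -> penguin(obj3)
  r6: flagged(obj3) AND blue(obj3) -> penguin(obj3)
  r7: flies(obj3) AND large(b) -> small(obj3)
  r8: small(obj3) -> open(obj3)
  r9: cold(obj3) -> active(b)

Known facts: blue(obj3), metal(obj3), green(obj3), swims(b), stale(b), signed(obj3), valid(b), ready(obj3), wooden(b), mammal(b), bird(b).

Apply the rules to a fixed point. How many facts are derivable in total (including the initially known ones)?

18

Round 1 — r1, r2, r5, derive large(b), flies(obj3), penguin(obj3).
Round 2 — r7, derive small(obj3).
Round 3 — r8, derive open(obj3).
Round 4 — r3, derive visible(b).
Round 5 — r4, derive has_feathers(b).
Closure: {bird(b), blue(obj3), flies(obj3), green(obj3), has_feathers(b), large(b), mammal(b), metal(obj3), open(obj3), penguin(obj3), ready(obj3), signed(obj3), small(obj3), stale(b), swims(b), valid(b), visible(b), wooden(b)} — 18 facts.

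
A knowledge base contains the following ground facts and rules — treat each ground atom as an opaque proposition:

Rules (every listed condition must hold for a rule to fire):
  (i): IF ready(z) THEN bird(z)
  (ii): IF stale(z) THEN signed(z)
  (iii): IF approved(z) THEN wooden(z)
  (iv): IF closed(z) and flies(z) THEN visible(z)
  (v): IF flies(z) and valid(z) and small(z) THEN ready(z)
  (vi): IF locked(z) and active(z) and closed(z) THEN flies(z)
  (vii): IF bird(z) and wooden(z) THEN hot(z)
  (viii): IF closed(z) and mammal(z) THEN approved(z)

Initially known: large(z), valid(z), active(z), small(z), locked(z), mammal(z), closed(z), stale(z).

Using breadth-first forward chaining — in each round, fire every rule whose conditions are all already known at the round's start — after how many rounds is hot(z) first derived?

Round 1: (ii) [IF stale(z) THEN signed(z)]; (vi) [IF locked(z) and active(z) and closed(z) THEN flies(z)]; (viii) [IF closed(z) and mammal(z) THEN approved(z)]. Adds signed(z), flies(z), approved(z).
Round 2: (iii) [IF approved(z) THEN wooden(z)]; (iv) [IF closed(z) and flies(z) THEN visible(z)]; (v) [IF flies(z) and valid(z) and small(z) THEN ready(z)]. Adds wooden(z), visible(z), ready(z).
Round 3: (i) [IF ready(z) THEN bird(z)]. Adds bird(z).
Round 4: (vii) [IF bird(z) and wooden(z) THEN hot(z)]. Adds hot(z).
hot(z) first appears in round 4.

4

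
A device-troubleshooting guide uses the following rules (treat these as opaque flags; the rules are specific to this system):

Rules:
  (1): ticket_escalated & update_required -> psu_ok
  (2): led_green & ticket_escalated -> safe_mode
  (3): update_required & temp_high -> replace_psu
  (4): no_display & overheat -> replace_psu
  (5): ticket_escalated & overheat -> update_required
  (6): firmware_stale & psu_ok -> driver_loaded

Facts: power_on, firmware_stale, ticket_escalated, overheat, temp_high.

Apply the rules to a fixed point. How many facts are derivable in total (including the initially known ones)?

Round 1: (5) [ticket_escalated & overheat -> update_required]. New: update_required.
Round 2: (1) [ticket_escalated & update_required -> psu_ok]; (3) [update_required & temp_high -> replace_psu]. New: psu_ok, replace_psu.
Round 3: (6) [firmware_stale & psu_ok -> driver_loaded]. New: driver_loaded.
Closure: {driver_loaded, firmware_stale, overheat, power_on, psu_ok, replace_psu, temp_high, ticket_escalated, update_required} — 9 facts.

9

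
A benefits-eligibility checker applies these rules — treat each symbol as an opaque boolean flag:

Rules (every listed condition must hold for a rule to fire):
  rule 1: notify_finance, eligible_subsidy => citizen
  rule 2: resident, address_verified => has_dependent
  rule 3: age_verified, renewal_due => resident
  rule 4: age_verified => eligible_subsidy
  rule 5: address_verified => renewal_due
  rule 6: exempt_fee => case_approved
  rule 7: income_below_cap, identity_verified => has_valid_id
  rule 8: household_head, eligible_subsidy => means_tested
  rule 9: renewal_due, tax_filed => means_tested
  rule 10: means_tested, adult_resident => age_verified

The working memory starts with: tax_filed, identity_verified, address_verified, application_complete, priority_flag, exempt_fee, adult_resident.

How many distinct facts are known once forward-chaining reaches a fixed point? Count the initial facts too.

Round 1 fires rule 5, rule 6, giving renewal_due, case_approved.
Round 2 fires rule 9, giving means_tested.
Round 3 fires rule 10, giving age_verified.
Round 4 fires rule 3, rule 4, giving resident, eligible_subsidy.
Round 5 fires rule 2, giving has_dependent.
Closure: {address_verified, adult_resident, age_verified, application_complete, case_approved, eligible_subsidy, exempt_fee, has_dependent, identity_verified, means_tested, priority_flag, renewal_due, resident, tax_filed} — 14 facts.

14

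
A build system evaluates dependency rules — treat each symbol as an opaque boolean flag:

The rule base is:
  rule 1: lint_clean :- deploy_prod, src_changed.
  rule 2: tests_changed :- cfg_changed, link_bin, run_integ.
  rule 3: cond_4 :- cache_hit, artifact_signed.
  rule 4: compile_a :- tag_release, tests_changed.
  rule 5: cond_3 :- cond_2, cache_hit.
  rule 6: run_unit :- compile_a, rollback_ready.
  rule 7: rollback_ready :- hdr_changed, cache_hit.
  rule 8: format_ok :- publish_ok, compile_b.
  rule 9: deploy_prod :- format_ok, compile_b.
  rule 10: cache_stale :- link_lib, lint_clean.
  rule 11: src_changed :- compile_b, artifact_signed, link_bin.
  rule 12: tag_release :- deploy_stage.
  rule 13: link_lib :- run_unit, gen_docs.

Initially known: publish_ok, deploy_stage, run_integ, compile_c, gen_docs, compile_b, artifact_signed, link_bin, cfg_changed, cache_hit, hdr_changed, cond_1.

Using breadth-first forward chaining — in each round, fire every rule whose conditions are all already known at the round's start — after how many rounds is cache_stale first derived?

Round 1 — rule 2, rule 3, rule 7, rule 8, rule 11, rule 12, derive tests_changed, cond_4, rollback_ready, format_ok, src_changed, tag_release.
Round 2 — rule 4, rule 9, derive compile_a, deploy_prod.
Round 3 — rule 1, rule 6, derive lint_clean, run_unit.
Round 4 — rule 13, derive link_lib.
Round 5 — rule 10, derive cache_stale.
cache_stale first appears in round 5.

5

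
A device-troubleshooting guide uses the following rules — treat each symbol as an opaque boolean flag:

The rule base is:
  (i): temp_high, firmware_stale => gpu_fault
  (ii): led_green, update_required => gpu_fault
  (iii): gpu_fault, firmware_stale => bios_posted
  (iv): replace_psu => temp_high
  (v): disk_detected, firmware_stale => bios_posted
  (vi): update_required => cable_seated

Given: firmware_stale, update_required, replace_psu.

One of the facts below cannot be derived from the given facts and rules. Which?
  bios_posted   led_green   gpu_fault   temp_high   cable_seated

led_green

[1] (iv) [replace_psu => temp_high]; (vi) [update_required => cable_seated]. ⇒ new: temp_high, cable_seated.
[2] (i) [temp_high, firmware_stale => gpu_fault]. ⇒ new: gpu_fault.
[3] (iii) [gpu_fault, firmware_stale => bios_posted]. ⇒ new: bios_posted.
Derived: cable_seated (round 1), bios_posted (round 3), temp_high (round 1), gpu_fault (round 2). led_green never appears in any round.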